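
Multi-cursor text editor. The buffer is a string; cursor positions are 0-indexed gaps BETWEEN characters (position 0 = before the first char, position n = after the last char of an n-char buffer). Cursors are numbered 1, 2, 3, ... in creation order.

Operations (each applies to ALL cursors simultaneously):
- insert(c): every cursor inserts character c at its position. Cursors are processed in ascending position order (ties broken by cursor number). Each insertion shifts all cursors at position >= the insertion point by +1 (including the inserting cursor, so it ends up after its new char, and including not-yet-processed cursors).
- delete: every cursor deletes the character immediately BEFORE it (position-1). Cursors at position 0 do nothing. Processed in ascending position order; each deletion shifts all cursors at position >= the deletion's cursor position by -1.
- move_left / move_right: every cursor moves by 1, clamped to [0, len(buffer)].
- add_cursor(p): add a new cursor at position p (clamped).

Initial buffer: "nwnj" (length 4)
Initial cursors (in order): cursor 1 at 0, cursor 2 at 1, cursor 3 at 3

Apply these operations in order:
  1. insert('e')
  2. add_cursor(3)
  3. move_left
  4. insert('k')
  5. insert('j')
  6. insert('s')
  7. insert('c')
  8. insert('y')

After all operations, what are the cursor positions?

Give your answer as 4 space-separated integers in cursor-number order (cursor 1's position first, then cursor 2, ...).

After op 1 (insert('e')): buffer="enewnej" (len 7), cursors c1@1 c2@3 c3@6, authorship 1.2..3.
After op 2 (add_cursor(3)): buffer="enewnej" (len 7), cursors c1@1 c2@3 c4@3 c3@6, authorship 1.2..3.
After op 3 (move_left): buffer="enewnej" (len 7), cursors c1@0 c2@2 c4@2 c3@5, authorship 1.2..3.
After op 4 (insert('k')): buffer="kenkkewnkej" (len 11), cursors c1@1 c2@5 c4@5 c3@9, authorship 11.242..33.
After op 5 (insert('j')): buffer="kjenkkjjewnkjej" (len 15), cursors c1@2 c2@8 c4@8 c3@13, authorship 111.24242..333.
After op 6 (insert('s')): buffer="kjsenkkjjssewnkjsej" (len 19), cursors c1@3 c2@11 c4@11 c3@17, authorship 1111.2424242..3333.
After op 7 (insert('c')): buffer="kjscenkkjjssccewnkjscej" (len 23), cursors c1@4 c2@14 c4@14 c3@21, authorship 11111.242424242..33333.
After op 8 (insert('y')): buffer="kjscyenkkjjssccyyewnkjscyej" (len 27), cursors c1@5 c2@17 c4@17 c3@25, authorship 111111.24242424242..333333.

Answer: 5 17 25 17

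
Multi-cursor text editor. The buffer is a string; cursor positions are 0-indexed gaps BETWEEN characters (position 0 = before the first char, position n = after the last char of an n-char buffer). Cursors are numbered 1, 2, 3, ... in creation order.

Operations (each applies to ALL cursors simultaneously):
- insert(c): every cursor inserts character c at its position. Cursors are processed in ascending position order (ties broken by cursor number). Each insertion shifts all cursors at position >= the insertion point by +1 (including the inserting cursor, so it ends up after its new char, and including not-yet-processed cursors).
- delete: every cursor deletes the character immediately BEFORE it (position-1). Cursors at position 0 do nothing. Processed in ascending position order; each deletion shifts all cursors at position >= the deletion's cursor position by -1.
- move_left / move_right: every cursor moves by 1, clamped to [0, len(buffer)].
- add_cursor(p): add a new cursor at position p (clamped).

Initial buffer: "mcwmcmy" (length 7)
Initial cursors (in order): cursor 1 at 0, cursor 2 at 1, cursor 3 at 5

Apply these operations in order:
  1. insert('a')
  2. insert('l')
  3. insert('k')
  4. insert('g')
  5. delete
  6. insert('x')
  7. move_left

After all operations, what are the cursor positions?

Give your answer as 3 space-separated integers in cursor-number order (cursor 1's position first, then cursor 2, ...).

Answer: 3 8 16

Derivation:
After op 1 (insert('a')): buffer="amacwmcamy" (len 10), cursors c1@1 c2@3 c3@8, authorship 1.2....3..
After op 2 (insert('l')): buffer="almalcwmcalmy" (len 13), cursors c1@2 c2@5 c3@11, authorship 11.22....33..
After op 3 (insert('k')): buffer="alkmalkcwmcalkmy" (len 16), cursors c1@3 c2@7 c3@14, authorship 111.222....333..
After op 4 (insert('g')): buffer="alkgmalkgcwmcalkgmy" (len 19), cursors c1@4 c2@9 c3@17, authorship 1111.2222....3333..
After op 5 (delete): buffer="alkmalkcwmcalkmy" (len 16), cursors c1@3 c2@7 c3@14, authorship 111.222....333..
After op 6 (insert('x')): buffer="alkxmalkxcwmcalkxmy" (len 19), cursors c1@4 c2@9 c3@17, authorship 1111.2222....3333..
After op 7 (move_left): buffer="alkxmalkxcwmcalkxmy" (len 19), cursors c1@3 c2@8 c3@16, authorship 1111.2222....3333..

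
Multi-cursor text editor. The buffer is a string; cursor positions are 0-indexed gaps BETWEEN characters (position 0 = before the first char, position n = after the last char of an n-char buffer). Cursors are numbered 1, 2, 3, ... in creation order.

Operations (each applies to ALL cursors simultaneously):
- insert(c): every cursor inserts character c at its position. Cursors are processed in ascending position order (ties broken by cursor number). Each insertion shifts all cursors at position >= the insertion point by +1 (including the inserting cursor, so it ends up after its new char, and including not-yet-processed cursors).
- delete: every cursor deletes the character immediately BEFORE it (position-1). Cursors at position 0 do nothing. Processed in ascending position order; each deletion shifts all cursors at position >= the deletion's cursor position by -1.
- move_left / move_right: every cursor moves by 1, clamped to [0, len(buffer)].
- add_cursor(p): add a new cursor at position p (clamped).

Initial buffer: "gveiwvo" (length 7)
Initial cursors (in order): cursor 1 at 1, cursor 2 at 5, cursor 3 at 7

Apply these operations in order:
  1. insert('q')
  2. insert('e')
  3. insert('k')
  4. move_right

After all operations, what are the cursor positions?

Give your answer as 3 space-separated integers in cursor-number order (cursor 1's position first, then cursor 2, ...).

After op 1 (insert('q')): buffer="gqveiwqvoq" (len 10), cursors c1@2 c2@7 c3@10, authorship .1....2..3
After op 2 (insert('e')): buffer="gqeveiwqevoqe" (len 13), cursors c1@3 c2@9 c3@13, authorship .11....22..33
After op 3 (insert('k')): buffer="gqekveiwqekvoqek" (len 16), cursors c1@4 c2@11 c3@16, authorship .111....222..333
After op 4 (move_right): buffer="gqekveiwqekvoqek" (len 16), cursors c1@5 c2@12 c3@16, authorship .111....222..333

Answer: 5 12 16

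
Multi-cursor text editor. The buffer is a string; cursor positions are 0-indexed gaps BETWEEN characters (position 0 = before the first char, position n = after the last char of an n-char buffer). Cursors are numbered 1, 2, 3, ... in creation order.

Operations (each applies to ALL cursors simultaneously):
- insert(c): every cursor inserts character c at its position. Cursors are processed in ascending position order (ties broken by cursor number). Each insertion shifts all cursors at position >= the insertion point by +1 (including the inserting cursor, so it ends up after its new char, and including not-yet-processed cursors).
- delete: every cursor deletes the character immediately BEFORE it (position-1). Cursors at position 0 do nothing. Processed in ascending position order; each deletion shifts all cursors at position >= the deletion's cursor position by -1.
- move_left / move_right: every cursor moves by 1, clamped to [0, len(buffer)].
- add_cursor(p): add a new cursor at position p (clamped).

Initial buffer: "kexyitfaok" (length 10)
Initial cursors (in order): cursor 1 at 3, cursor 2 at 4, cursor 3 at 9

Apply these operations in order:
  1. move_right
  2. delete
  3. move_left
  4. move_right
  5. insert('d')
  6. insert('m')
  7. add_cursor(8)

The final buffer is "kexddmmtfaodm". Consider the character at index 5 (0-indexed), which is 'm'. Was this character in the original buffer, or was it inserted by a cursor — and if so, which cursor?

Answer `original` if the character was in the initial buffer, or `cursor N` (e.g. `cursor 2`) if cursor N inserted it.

Answer: cursor 1

Derivation:
After op 1 (move_right): buffer="kexyitfaok" (len 10), cursors c1@4 c2@5 c3@10, authorship ..........
After op 2 (delete): buffer="kextfao" (len 7), cursors c1@3 c2@3 c3@7, authorship .......
After op 3 (move_left): buffer="kextfao" (len 7), cursors c1@2 c2@2 c3@6, authorship .......
After op 4 (move_right): buffer="kextfao" (len 7), cursors c1@3 c2@3 c3@7, authorship .......
After op 5 (insert('d')): buffer="kexddtfaod" (len 10), cursors c1@5 c2@5 c3@10, authorship ...12....3
After op 6 (insert('m')): buffer="kexddmmtfaodm" (len 13), cursors c1@7 c2@7 c3@13, authorship ...1212....33
After op 7 (add_cursor(8)): buffer="kexddmmtfaodm" (len 13), cursors c1@7 c2@7 c4@8 c3@13, authorship ...1212....33
Authorship (.=original, N=cursor N): . . . 1 2 1 2 . . . . 3 3
Index 5: author = 1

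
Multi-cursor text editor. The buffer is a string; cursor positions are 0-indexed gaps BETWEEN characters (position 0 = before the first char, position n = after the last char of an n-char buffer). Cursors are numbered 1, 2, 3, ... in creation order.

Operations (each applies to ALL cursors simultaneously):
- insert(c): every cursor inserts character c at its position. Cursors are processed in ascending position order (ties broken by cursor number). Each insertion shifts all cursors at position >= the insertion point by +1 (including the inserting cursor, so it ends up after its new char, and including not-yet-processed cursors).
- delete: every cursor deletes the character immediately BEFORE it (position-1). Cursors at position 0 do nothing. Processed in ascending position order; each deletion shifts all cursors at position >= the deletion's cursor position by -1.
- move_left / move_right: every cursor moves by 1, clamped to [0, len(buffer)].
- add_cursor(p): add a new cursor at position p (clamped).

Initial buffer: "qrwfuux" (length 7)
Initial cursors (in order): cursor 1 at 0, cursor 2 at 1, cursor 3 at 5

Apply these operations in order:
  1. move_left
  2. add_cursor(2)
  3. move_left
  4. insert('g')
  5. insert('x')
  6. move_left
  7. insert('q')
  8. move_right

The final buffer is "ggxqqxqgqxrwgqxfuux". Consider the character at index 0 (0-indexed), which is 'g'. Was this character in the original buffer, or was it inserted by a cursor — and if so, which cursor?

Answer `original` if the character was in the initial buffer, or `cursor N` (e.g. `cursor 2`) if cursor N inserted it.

Answer: cursor 1

Derivation:
After op 1 (move_left): buffer="qrwfuux" (len 7), cursors c1@0 c2@0 c3@4, authorship .......
After op 2 (add_cursor(2)): buffer="qrwfuux" (len 7), cursors c1@0 c2@0 c4@2 c3@4, authorship .......
After op 3 (move_left): buffer="qrwfuux" (len 7), cursors c1@0 c2@0 c4@1 c3@3, authorship .......
After op 4 (insert('g')): buffer="ggqgrwgfuux" (len 11), cursors c1@2 c2@2 c4@4 c3@7, authorship 12.4..3....
After op 5 (insert('x')): buffer="ggxxqgxrwgxfuux" (len 15), cursors c1@4 c2@4 c4@7 c3@11, authorship 1212.44..33....
After op 6 (move_left): buffer="ggxxqgxrwgxfuux" (len 15), cursors c1@3 c2@3 c4@6 c3@10, authorship 1212.44..33....
After op 7 (insert('q')): buffer="ggxqqxqgqxrwgqxfuux" (len 19), cursors c1@5 c2@5 c4@9 c3@14, authorship 121122.444..333....
After op 8 (move_right): buffer="ggxqqxqgqxrwgqxfuux" (len 19), cursors c1@6 c2@6 c4@10 c3@15, authorship 121122.444..333....
Authorship (.=original, N=cursor N): 1 2 1 1 2 2 . 4 4 4 . . 3 3 3 . . . .
Index 0: author = 1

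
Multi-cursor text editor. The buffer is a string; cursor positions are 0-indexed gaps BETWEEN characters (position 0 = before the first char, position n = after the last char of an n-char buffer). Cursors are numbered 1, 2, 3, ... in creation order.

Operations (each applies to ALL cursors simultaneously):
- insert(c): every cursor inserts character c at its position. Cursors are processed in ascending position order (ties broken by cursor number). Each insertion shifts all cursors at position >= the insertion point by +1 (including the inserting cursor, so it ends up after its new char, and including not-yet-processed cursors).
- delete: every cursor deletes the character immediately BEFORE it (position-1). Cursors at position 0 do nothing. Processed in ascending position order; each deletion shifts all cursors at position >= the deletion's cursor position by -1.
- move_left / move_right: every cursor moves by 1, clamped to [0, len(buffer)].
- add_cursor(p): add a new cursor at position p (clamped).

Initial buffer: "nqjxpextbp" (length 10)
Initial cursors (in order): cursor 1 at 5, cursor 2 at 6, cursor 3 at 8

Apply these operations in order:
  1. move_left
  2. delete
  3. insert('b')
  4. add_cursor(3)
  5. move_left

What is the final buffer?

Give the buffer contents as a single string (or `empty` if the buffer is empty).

Answer: nqjbbebtbp

Derivation:
After op 1 (move_left): buffer="nqjxpextbp" (len 10), cursors c1@4 c2@5 c3@7, authorship ..........
After op 2 (delete): buffer="nqjetbp" (len 7), cursors c1@3 c2@3 c3@4, authorship .......
After op 3 (insert('b')): buffer="nqjbbebtbp" (len 10), cursors c1@5 c2@5 c3@7, authorship ...12.3...
After op 4 (add_cursor(3)): buffer="nqjbbebtbp" (len 10), cursors c4@3 c1@5 c2@5 c3@7, authorship ...12.3...
After op 5 (move_left): buffer="nqjbbebtbp" (len 10), cursors c4@2 c1@4 c2@4 c3@6, authorship ...12.3...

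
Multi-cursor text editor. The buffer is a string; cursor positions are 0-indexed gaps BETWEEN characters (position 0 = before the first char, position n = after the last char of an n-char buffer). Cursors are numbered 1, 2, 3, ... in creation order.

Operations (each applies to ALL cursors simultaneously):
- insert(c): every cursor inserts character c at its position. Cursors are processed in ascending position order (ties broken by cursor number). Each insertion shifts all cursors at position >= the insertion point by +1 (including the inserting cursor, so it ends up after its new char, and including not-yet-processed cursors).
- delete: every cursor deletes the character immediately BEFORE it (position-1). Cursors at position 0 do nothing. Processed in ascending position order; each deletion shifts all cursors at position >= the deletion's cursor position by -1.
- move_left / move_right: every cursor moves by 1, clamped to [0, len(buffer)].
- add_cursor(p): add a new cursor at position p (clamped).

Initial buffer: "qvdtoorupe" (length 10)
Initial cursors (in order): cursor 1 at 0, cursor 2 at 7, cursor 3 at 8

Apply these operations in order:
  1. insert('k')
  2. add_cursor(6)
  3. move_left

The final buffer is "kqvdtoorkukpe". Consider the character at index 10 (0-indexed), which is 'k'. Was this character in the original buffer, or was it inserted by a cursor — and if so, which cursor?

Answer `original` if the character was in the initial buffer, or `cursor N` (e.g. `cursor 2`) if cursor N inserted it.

After op 1 (insert('k')): buffer="kqvdtoorkukpe" (len 13), cursors c1@1 c2@9 c3@11, authorship 1.......2.3..
After op 2 (add_cursor(6)): buffer="kqvdtoorkukpe" (len 13), cursors c1@1 c4@6 c2@9 c3@11, authorship 1.......2.3..
After op 3 (move_left): buffer="kqvdtoorkukpe" (len 13), cursors c1@0 c4@5 c2@8 c3@10, authorship 1.......2.3..
Authorship (.=original, N=cursor N): 1 . . . . . . . 2 . 3 . .
Index 10: author = 3

Answer: cursor 3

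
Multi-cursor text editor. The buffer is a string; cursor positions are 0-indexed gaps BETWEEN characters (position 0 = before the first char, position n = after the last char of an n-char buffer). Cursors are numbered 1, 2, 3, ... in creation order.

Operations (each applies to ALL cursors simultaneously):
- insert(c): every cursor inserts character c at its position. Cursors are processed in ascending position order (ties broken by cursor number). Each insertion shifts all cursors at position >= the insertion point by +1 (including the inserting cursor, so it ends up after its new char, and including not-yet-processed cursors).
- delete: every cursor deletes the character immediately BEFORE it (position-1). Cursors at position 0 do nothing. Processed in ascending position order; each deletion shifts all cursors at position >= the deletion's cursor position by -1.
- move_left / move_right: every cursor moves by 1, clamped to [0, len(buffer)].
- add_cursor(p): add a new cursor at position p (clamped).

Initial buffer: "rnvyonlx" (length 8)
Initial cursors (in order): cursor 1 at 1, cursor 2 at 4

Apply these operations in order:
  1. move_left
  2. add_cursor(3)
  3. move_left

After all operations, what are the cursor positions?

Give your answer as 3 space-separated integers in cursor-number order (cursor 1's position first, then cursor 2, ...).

After op 1 (move_left): buffer="rnvyonlx" (len 8), cursors c1@0 c2@3, authorship ........
After op 2 (add_cursor(3)): buffer="rnvyonlx" (len 8), cursors c1@0 c2@3 c3@3, authorship ........
After op 3 (move_left): buffer="rnvyonlx" (len 8), cursors c1@0 c2@2 c3@2, authorship ........

Answer: 0 2 2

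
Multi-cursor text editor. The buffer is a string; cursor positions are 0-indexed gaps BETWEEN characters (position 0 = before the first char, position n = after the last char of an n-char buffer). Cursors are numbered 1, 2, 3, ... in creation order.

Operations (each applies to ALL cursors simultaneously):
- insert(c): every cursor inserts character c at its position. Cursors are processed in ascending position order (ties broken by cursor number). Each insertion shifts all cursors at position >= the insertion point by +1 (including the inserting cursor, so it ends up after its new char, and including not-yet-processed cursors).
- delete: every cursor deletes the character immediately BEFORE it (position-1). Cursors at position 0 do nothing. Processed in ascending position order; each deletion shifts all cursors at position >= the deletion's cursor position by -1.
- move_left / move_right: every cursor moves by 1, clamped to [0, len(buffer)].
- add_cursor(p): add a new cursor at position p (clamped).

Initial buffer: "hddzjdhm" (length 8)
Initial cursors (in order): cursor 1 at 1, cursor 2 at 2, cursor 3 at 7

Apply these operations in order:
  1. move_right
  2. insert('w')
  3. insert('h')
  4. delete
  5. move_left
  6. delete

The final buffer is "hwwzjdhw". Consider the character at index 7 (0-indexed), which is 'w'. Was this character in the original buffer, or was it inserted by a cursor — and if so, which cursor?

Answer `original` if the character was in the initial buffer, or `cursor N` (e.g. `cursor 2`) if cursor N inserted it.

After op 1 (move_right): buffer="hddzjdhm" (len 8), cursors c1@2 c2@3 c3@8, authorship ........
After op 2 (insert('w')): buffer="hdwdwzjdhmw" (len 11), cursors c1@3 c2@5 c3@11, authorship ..1.2.....3
After op 3 (insert('h')): buffer="hdwhdwhzjdhmwh" (len 14), cursors c1@4 c2@7 c3@14, authorship ..11.22.....33
After op 4 (delete): buffer="hdwdwzjdhmw" (len 11), cursors c1@3 c2@5 c3@11, authorship ..1.2.....3
After op 5 (move_left): buffer="hdwdwzjdhmw" (len 11), cursors c1@2 c2@4 c3@10, authorship ..1.2.....3
After op 6 (delete): buffer="hwwzjdhw" (len 8), cursors c1@1 c2@2 c3@7, authorship .12....3
Authorship (.=original, N=cursor N): . 1 2 . . . . 3
Index 7: author = 3

Answer: cursor 3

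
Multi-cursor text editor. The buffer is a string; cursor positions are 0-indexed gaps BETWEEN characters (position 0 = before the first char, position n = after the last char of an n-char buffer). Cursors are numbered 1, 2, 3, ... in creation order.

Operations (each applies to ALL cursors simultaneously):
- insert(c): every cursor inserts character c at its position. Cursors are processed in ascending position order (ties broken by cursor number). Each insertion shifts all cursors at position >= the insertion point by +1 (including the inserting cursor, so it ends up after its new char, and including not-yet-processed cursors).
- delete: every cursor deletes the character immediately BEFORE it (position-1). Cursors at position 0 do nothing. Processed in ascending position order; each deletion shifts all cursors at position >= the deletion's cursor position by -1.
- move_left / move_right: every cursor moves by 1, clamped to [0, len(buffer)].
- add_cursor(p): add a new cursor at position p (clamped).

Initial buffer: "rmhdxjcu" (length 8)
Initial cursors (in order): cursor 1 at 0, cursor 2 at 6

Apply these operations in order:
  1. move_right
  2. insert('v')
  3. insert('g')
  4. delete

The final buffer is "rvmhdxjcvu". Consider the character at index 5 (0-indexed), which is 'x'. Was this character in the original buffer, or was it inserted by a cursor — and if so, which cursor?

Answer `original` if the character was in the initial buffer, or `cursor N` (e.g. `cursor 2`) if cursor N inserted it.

Answer: original

Derivation:
After op 1 (move_right): buffer="rmhdxjcu" (len 8), cursors c1@1 c2@7, authorship ........
After op 2 (insert('v')): buffer="rvmhdxjcvu" (len 10), cursors c1@2 c2@9, authorship .1......2.
After op 3 (insert('g')): buffer="rvgmhdxjcvgu" (len 12), cursors c1@3 c2@11, authorship .11......22.
After op 4 (delete): buffer="rvmhdxjcvu" (len 10), cursors c1@2 c2@9, authorship .1......2.
Authorship (.=original, N=cursor N): . 1 . . . . . . 2 .
Index 5: author = original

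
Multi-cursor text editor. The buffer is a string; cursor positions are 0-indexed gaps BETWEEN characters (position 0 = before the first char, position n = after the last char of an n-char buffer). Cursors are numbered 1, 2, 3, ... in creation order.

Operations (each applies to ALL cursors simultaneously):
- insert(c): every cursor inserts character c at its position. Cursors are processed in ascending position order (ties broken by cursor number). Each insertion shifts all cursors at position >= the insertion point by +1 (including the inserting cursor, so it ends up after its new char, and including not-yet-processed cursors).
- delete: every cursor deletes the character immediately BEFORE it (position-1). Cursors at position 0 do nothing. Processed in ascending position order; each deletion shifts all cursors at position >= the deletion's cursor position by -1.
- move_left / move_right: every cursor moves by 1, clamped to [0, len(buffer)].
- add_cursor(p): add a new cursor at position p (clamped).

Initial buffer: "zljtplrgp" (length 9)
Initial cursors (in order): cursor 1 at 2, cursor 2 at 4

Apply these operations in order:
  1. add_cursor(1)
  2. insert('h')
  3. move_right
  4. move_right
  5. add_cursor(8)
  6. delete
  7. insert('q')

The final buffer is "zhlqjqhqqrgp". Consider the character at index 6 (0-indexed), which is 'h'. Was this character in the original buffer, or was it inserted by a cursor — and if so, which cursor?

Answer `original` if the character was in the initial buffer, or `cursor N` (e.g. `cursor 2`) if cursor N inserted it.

Answer: cursor 2

Derivation:
After op 1 (add_cursor(1)): buffer="zljtplrgp" (len 9), cursors c3@1 c1@2 c2@4, authorship .........
After op 2 (insert('h')): buffer="zhlhjthplrgp" (len 12), cursors c3@2 c1@4 c2@7, authorship .3.1..2.....
After op 3 (move_right): buffer="zhlhjthplrgp" (len 12), cursors c3@3 c1@5 c2@8, authorship .3.1..2.....
After op 4 (move_right): buffer="zhlhjthplrgp" (len 12), cursors c3@4 c1@6 c2@9, authorship .3.1..2.....
After op 5 (add_cursor(8)): buffer="zhlhjthplrgp" (len 12), cursors c3@4 c1@6 c4@8 c2@9, authorship .3.1..2.....
After op 6 (delete): buffer="zhljhrgp" (len 8), cursors c3@3 c1@4 c2@5 c4@5, authorship .3..2...
After op 7 (insert('q')): buffer="zhlqjqhqqrgp" (len 12), cursors c3@4 c1@6 c2@9 c4@9, authorship .3.3.1224...
Authorship (.=original, N=cursor N): . 3 . 3 . 1 2 2 4 . . .
Index 6: author = 2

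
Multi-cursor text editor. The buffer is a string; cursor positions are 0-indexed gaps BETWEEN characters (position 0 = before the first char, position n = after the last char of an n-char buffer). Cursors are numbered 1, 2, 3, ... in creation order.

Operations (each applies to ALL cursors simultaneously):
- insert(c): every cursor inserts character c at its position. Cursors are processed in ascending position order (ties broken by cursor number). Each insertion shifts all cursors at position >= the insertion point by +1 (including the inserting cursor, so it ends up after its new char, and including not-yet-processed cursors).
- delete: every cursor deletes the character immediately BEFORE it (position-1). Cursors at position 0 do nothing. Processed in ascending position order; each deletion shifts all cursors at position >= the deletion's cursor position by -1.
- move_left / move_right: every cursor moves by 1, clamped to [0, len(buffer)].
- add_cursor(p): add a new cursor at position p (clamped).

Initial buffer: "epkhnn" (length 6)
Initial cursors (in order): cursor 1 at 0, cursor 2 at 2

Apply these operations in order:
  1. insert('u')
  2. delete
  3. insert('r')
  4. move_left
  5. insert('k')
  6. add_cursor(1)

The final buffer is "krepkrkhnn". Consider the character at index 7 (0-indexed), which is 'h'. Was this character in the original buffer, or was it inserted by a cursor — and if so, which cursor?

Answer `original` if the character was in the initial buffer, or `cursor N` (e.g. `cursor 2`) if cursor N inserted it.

After op 1 (insert('u')): buffer="uepukhnn" (len 8), cursors c1@1 c2@4, authorship 1..2....
After op 2 (delete): buffer="epkhnn" (len 6), cursors c1@0 c2@2, authorship ......
After op 3 (insert('r')): buffer="reprkhnn" (len 8), cursors c1@1 c2@4, authorship 1..2....
After op 4 (move_left): buffer="reprkhnn" (len 8), cursors c1@0 c2@3, authorship 1..2....
After op 5 (insert('k')): buffer="krepkrkhnn" (len 10), cursors c1@1 c2@5, authorship 11..22....
After op 6 (add_cursor(1)): buffer="krepkrkhnn" (len 10), cursors c1@1 c3@1 c2@5, authorship 11..22....
Authorship (.=original, N=cursor N): 1 1 . . 2 2 . . . .
Index 7: author = original

Answer: original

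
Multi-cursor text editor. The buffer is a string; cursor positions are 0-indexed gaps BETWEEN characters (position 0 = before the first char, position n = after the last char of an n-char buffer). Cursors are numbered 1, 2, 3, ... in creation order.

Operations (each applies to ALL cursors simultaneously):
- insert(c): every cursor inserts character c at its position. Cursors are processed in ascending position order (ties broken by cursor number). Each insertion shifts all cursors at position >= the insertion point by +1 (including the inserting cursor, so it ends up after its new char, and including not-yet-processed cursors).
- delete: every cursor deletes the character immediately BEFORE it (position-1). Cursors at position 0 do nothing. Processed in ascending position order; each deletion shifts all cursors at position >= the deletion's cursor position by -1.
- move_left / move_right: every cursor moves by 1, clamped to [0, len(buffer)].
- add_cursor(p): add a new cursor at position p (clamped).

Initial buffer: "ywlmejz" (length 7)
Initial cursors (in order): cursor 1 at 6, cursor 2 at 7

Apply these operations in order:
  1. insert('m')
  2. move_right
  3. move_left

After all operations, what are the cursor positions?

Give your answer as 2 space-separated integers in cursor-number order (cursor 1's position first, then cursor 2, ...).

Answer: 7 8

Derivation:
After op 1 (insert('m')): buffer="ywlmejmzm" (len 9), cursors c1@7 c2@9, authorship ......1.2
After op 2 (move_right): buffer="ywlmejmzm" (len 9), cursors c1@8 c2@9, authorship ......1.2
After op 3 (move_left): buffer="ywlmejmzm" (len 9), cursors c1@7 c2@8, authorship ......1.2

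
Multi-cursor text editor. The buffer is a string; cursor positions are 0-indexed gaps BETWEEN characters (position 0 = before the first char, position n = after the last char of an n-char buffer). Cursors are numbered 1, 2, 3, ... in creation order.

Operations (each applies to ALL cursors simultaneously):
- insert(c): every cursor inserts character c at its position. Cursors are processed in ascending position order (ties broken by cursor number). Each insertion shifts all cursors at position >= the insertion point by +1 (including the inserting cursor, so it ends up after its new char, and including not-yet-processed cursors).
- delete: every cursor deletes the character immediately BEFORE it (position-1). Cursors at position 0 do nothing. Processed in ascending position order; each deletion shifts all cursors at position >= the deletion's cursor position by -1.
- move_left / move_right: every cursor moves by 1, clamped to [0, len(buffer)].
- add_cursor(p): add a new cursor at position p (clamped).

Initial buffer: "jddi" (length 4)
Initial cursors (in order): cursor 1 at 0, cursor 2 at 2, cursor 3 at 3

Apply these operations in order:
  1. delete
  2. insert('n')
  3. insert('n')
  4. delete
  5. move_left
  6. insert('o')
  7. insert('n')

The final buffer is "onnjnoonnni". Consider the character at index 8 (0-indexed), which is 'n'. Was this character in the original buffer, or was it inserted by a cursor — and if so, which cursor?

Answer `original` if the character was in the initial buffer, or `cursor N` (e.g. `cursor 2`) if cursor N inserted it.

Answer: cursor 3

Derivation:
After op 1 (delete): buffer="ji" (len 2), cursors c1@0 c2@1 c3@1, authorship ..
After op 2 (insert('n')): buffer="njnni" (len 5), cursors c1@1 c2@4 c3@4, authorship 1.23.
After op 3 (insert('n')): buffer="nnjnnnni" (len 8), cursors c1@2 c2@7 c3@7, authorship 11.2323.
After op 4 (delete): buffer="njnni" (len 5), cursors c1@1 c2@4 c3@4, authorship 1.23.
After op 5 (move_left): buffer="njnni" (len 5), cursors c1@0 c2@3 c3@3, authorship 1.23.
After op 6 (insert('o')): buffer="onjnooni" (len 8), cursors c1@1 c2@6 c3@6, authorship 11.2233.
After op 7 (insert('n')): buffer="onnjnoonnni" (len 11), cursors c1@2 c2@9 c3@9, authorship 111.223233.
Authorship (.=original, N=cursor N): 1 1 1 . 2 2 3 2 3 3 .
Index 8: author = 3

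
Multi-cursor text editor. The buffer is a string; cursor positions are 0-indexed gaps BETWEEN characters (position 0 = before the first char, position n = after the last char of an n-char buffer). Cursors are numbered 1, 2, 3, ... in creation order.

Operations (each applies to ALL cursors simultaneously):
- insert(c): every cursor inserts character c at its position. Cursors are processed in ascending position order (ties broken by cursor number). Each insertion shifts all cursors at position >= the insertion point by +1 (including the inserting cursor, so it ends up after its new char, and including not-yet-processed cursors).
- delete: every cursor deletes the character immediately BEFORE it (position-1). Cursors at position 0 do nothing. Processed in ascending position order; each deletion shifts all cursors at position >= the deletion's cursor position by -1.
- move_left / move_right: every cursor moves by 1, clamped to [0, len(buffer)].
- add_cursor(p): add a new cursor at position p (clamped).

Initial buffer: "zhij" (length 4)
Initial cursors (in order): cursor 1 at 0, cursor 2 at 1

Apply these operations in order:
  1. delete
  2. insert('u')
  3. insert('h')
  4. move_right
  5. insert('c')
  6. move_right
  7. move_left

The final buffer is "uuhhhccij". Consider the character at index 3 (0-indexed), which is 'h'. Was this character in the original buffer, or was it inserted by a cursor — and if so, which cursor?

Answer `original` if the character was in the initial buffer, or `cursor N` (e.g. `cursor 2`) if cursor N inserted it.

Answer: cursor 2

Derivation:
After op 1 (delete): buffer="hij" (len 3), cursors c1@0 c2@0, authorship ...
After op 2 (insert('u')): buffer="uuhij" (len 5), cursors c1@2 c2@2, authorship 12...
After op 3 (insert('h')): buffer="uuhhhij" (len 7), cursors c1@4 c2@4, authorship 1212...
After op 4 (move_right): buffer="uuhhhij" (len 7), cursors c1@5 c2@5, authorship 1212...
After op 5 (insert('c')): buffer="uuhhhccij" (len 9), cursors c1@7 c2@7, authorship 1212.12..
After op 6 (move_right): buffer="uuhhhccij" (len 9), cursors c1@8 c2@8, authorship 1212.12..
After op 7 (move_left): buffer="uuhhhccij" (len 9), cursors c1@7 c2@7, authorship 1212.12..
Authorship (.=original, N=cursor N): 1 2 1 2 . 1 2 . .
Index 3: author = 2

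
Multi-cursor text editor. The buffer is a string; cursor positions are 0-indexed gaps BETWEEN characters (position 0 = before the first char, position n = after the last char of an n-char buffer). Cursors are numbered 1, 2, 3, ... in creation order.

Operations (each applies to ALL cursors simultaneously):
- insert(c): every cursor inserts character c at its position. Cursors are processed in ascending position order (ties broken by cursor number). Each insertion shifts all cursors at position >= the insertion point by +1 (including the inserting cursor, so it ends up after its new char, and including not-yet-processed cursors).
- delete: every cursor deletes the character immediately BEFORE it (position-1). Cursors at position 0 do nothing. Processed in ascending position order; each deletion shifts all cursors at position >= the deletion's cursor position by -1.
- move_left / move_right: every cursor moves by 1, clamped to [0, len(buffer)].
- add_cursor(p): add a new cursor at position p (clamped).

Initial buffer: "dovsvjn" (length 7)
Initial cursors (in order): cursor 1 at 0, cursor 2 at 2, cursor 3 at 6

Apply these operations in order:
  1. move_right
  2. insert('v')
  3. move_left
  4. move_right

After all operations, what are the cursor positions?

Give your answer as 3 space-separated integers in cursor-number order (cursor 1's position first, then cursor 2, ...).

After op 1 (move_right): buffer="dovsvjn" (len 7), cursors c1@1 c2@3 c3@7, authorship .......
After op 2 (insert('v')): buffer="dvovvsvjnv" (len 10), cursors c1@2 c2@5 c3@10, authorship .1..2....3
After op 3 (move_left): buffer="dvovvsvjnv" (len 10), cursors c1@1 c2@4 c3@9, authorship .1..2....3
After op 4 (move_right): buffer="dvovvsvjnv" (len 10), cursors c1@2 c2@5 c3@10, authorship .1..2....3

Answer: 2 5 10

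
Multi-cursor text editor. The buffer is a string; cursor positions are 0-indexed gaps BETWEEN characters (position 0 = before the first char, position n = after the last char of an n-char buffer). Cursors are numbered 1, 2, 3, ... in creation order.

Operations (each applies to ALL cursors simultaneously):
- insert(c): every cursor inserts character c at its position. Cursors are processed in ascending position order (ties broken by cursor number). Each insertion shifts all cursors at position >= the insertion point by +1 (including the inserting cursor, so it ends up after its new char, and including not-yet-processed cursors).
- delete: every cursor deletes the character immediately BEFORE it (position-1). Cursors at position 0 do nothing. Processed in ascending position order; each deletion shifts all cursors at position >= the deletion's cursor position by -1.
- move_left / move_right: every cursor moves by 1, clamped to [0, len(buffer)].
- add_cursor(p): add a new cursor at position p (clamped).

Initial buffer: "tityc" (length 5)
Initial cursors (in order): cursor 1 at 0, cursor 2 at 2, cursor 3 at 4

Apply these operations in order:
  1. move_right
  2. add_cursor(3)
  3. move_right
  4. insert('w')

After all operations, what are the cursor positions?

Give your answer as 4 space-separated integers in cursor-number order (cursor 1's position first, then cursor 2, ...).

Answer: 3 7 9 7

Derivation:
After op 1 (move_right): buffer="tityc" (len 5), cursors c1@1 c2@3 c3@5, authorship .....
After op 2 (add_cursor(3)): buffer="tityc" (len 5), cursors c1@1 c2@3 c4@3 c3@5, authorship .....
After op 3 (move_right): buffer="tityc" (len 5), cursors c1@2 c2@4 c4@4 c3@5, authorship .....
After op 4 (insert('w')): buffer="tiwtywwcw" (len 9), cursors c1@3 c2@7 c4@7 c3@9, authorship ..1..24.3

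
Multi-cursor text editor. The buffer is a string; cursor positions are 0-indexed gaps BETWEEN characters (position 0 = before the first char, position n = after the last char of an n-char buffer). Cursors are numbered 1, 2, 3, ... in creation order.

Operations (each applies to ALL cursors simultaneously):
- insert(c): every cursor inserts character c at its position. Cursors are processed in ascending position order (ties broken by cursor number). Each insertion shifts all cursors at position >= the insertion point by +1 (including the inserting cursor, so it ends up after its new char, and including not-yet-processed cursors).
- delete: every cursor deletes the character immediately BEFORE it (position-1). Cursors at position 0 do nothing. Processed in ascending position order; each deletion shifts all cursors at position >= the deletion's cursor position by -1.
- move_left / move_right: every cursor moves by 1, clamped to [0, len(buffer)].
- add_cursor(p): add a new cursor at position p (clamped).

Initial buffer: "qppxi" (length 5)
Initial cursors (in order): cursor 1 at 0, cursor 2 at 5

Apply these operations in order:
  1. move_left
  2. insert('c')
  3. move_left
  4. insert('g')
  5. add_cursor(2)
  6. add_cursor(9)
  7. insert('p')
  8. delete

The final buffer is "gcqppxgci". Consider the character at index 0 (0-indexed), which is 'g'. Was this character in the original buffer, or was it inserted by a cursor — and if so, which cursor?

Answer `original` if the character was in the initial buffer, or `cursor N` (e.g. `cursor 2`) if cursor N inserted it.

Answer: cursor 1

Derivation:
After op 1 (move_left): buffer="qppxi" (len 5), cursors c1@0 c2@4, authorship .....
After op 2 (insert('c')): buffer="cqppxci" (len 7), cursors c1@1 c2@6, authorship 1....2.
After op 3 (move_left): buffer="cqppxci" (len 7), cursors c1@0 c2@5, authorship 1....2.
After op 4 (insert('g')): buffer="gcqppxgci" (len 9), cursors c1@1 c2@7, authorship 11....22.
After op 5 (add_cursor(2)): buffer="gcqppxgci" (len 9), cursors c1@1 c3@2 c2@7, authorship 11....22.
After op 6 (add_cursor(9)): buffer="gcqppxgci" (len 9), cursors c1@1 c3@2 c2@7 c4@9, authorship 11....22.
After op 7 (insert('p')): buffer="gpcpqppxgpcip" (len 13), cursors c1@2 c3@4 c2@10 c4@13, authorship 1113....222.4
After op 8 (delete): buffer="gcqppxgci" (len 9), cursors c1@1 c3@2 c2@7 c4@9, authorship 11....22.
Authorship (.=original, N=cursor N): 1 1 . . . . 2 2 .
Index 0: author = 1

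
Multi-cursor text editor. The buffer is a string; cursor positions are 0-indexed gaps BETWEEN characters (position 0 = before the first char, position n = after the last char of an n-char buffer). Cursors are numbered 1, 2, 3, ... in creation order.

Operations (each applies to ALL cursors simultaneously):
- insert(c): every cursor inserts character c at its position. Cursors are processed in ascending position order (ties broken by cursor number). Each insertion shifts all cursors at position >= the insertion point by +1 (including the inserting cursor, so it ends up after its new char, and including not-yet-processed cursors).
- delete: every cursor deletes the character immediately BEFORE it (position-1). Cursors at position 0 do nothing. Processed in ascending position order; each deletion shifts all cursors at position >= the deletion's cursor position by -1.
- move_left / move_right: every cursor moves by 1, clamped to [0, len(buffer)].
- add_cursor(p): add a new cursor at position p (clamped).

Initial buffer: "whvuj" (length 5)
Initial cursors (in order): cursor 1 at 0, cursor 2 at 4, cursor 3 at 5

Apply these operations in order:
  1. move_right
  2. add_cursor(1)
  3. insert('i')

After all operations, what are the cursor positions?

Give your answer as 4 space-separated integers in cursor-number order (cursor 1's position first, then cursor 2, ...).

Answer: 3 9 9 3

Derivation:
After op 1 (move_right): buffer="whvuj" (len 5), cursors c1@1 c2@5 c3@5, authorship .....
After op 2 (add_cursor(1)): buffer="whvuj" (len 5), cursors c1@1 c4@1 c2@5 c3@5, authorship .....
After op 3 (insert('i')): buffer="wiihvujii" (len 9), cursors c1@3 c4@3 c2@9 c3@9, authorship .14....23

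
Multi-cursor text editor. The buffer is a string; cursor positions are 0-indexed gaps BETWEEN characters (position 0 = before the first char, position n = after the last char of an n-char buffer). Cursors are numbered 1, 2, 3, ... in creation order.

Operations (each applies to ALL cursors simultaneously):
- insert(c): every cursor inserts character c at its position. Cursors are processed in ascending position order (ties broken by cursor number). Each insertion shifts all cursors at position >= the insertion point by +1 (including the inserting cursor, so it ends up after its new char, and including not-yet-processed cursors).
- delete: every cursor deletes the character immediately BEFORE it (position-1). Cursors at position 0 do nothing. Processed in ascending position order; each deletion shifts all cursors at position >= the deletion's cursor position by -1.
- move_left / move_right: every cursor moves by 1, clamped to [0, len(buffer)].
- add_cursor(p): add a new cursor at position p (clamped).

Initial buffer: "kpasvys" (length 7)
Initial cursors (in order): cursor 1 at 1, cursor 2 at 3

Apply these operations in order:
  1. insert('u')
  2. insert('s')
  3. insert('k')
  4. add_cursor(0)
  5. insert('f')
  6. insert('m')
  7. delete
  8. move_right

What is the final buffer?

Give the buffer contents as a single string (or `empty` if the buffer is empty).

After op 1 (insert('u')): buffer="kupausvys" (len 9), cursors c1@2 c2@5, authorship .1..2....
After op 2 (insert('s')): buffer="kuspaussvys" (len 11), cursors c1@3 c2@7, authorship .11..22....
After op 3 (insert('k')): buffer="kuskpausksvys" (len 13), cursors c1@4 c2@9, authorship .111..222....
After op 4 (add_cursor(0)): buffer="kuskpausksvys" (len 13), cursors c3@0 c1@4 c2@9, authorship .111..222....
After op 5 (insert('f')): buffer="fkuskfpauskfsvys" (len 16), cursors c3@1 c1@6 c2@12, authorship 3.1111..2222....
After op 6 (insert('m')): buffer="fmkuskfmpauskfmsvys" (len 19), cursors c3@2 c1@8 c2@15, authorship 33.11111..22222....
After op 7 (delete): buffer="fkuskfpauskfsvys" (len 16), cursors c3@1 c1@6 c2@12, authorship 3.1111..2222....
After op 8 (move_right): buffer="fkuskfpauskfsvys" (len 16), cursors c3@2 c1@7 c2@13, authorship 3.1111..2222....

Answer: fkuskfpauskfsvys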